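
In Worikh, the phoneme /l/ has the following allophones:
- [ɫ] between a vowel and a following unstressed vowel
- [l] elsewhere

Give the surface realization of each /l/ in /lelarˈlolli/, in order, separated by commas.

[l], [ɫ], [l], [l], [l]

Occurrence 1 (position 1): no conditioning environment matches → elsewhere allophone [l].
Occurrence 2 (position 3): between a vowel and a following unstressed vowel → [ɫ].
Occurrence 3 (position 6): no conditioning environment matches → elsewhere allophone [l].
Occurrence 4 (position 8): no conditioning environment matches → elsewhere allophone [l].
Occurrence 5 (position 9): no conditioning environment matches → elsewhere allophone [l].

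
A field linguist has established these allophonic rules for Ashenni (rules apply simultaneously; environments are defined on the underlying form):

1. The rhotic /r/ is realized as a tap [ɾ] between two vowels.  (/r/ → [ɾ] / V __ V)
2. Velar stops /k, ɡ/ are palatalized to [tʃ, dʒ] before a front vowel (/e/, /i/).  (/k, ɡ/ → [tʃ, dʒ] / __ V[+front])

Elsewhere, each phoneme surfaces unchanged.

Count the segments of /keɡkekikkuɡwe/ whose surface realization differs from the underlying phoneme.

3

Segments that undergo a rule: /k/ → [tʃ] (rule 2); /k/ → [tʃ] (rule 2); /k/ → [tʃ] (rule 2).
All other segments surface unchanged.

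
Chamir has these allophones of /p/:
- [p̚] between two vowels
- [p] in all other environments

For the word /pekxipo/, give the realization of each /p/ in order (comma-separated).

Occurrence 1 (position 1): no conditioning environment matches → elsewhere allophone [p].
Occurrence 2 (position 6): between two vowels → [p̚].

[p], [p̚]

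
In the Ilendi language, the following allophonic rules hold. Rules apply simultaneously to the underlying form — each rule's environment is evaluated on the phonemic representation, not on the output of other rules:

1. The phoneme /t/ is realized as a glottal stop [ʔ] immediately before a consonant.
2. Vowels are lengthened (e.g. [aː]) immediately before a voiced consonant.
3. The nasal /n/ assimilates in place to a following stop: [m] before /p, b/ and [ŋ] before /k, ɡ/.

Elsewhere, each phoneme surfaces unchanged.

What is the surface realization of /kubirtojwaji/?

[kuːbiːrtoːjwaːji]

/k/ — not in any rule's target class → [k].
/u/ (between /k/ and /b/) occurs before a voiced consonant → [uː] by rule 2.
/b/ stays [b].
/i/ — between /b/ and /r/, before a voiced consonant — surfaces as [iː] (rule 2).
/r/ — not in any rule's target class → [r].
/t/ (between /r/ and /o/): rule 1 targets it, but not immediately before a consonant → unchanged [t].
Rule 2 applies to /o/ (between /t/ and /j/: before a voiced consonant) → [oː].
/j/ (between /o/ and /w/): no rule targets it → [j].
/w/ (between /j/ and /a/) is unaffected → [w].
/a/ (between /w/ and /j/) occurs before a voiced consonant → [aː] by rule 2.
/j/ — not in any rule's target class → [j].
/i/ (word-final) is in the target of rule 2 but the environment (before a voiced consonant) is not met → [i].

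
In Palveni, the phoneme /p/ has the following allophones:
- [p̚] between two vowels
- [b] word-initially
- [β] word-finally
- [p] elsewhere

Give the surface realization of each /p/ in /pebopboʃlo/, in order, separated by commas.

[b], [p]

Occurrence 1 (position 1): word-initially → [b].
Occurrence 2 (position 5): no conditioning environment matches → elsewhere allophone [p].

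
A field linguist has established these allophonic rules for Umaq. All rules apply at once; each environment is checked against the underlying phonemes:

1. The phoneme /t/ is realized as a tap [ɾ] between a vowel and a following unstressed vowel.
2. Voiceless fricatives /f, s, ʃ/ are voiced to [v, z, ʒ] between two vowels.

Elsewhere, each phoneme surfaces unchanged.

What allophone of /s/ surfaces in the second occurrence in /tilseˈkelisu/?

[z]

/s/ (between /i/ and /u/) occurs between two vowels → [z] by rule 2.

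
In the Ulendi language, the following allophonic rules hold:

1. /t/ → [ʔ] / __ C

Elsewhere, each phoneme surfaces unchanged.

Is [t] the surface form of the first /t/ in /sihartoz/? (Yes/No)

/t/ — between /r/ and /o/; rule 1 does not apply here → [t].
The actual realization is [t], which matches [t].

Yes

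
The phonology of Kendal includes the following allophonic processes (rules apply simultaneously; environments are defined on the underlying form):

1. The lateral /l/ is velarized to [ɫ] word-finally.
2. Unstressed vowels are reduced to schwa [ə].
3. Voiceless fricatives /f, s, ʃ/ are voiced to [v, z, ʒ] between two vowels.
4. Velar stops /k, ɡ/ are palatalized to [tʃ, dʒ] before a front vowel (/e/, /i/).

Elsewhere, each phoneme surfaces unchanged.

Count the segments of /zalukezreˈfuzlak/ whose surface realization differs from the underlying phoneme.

Segments that undergo a rule: /a/ → [ə] (rule 2); /u/ → [ə] (rule 2); /k/ → [tʃ] (rule 4); /e/ → [ə] (rule 2); /e/ → [ə] (rule 2); /f/ → [v] (rule 3); /a/ → [ə] (rule 2).
All other segments surface unchanged.

7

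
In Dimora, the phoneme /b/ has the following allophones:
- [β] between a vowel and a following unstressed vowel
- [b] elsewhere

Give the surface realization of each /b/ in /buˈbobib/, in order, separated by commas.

Occurrence 1 (position 1): no conditioning environment matches → elsewhere allophone [b].
Occurrence 2 (position 3): no conditioning environment matches → elsewhere allophone [b].
Occurrence 3 (position 5): between a vowel and a following unstressed vowel → [β].
Occurrence 4 (position 7): no conditioning environment matches → elsewhere allophone [b].

[b], [b], [β], [b]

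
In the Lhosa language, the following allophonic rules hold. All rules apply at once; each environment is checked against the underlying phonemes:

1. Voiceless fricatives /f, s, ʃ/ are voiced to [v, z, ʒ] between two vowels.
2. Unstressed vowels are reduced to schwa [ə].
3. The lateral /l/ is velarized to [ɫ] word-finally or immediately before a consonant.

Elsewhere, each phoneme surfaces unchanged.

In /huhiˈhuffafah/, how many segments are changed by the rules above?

5

Segments that undergo a rule: /u/ → [ə] (rule 2); /i/ → [ə] (rule 2); /a/ → [ə] (rule 2); /f/ → [v] (rule 1); /a/ → [ə] (rule 2).
All other segments surface unchanged.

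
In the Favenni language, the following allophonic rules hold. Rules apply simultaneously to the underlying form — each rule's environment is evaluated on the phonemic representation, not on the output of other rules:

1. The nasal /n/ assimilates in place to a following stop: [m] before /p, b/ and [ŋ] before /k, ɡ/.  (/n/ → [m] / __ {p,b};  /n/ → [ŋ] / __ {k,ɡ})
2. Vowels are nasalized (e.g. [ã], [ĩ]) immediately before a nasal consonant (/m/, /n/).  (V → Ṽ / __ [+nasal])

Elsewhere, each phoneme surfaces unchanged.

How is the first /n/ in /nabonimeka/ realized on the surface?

/n/ — word-initial; rule 1 does not apply here → [n].

[n]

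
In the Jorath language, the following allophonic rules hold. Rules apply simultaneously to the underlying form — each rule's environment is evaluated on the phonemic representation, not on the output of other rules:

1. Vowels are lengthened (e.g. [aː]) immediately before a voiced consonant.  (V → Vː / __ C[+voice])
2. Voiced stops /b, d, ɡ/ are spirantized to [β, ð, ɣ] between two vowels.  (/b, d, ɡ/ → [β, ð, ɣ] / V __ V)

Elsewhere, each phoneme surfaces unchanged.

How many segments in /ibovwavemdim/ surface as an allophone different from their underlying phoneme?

Segments that undergo a rule: /i/ → [iː] (rule 1); /b/ → [β] (rule 2); /o/ → [oː] (rule 1); /a/ → [aː] (rule 1); /e/ → [eː] (rule 1); /i/ → [iː] (rule 1).
All other segments surface unchanged.

6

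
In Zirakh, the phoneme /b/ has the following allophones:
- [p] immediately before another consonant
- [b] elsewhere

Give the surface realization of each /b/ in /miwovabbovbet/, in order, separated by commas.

Occurrence 1 (position 7): immediately before another consonant → [p].
Occurrence 2 (position 8): no conditioning environment matches → elsewhere allophone [b].
Occurrence 3 (position 11): no conditioning environment matches → elsewhere allophone [b].

[p], [b], [b]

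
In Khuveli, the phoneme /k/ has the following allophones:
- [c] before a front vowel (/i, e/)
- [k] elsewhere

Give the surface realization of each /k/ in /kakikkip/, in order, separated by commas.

Occurrence 1 (position 1): no conditioning environment matches → elsewhere allophone [k].
Occurrence 2 (position 3): before a front vowel → [c].
Occurrence 3 (position 5): no conditioning environment matches → elsewhere allophone [k].
Occurrence 4 (position 6): before a front vowel → [c].

[k], [c], [k], [c]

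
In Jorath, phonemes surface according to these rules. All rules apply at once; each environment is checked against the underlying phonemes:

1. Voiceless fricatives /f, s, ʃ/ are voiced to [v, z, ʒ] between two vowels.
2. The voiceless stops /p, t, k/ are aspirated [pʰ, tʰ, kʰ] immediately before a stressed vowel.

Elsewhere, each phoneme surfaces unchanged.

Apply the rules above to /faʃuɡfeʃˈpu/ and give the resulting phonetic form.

/f/ (word-initial): rule 1 targets it, but not between two vowels → unchanged [f].
/a/ (between /f/ and /ʃ/): no rule targets it → [a].
/ʃ/ (between /a/ and /u/) occurs between two vowels → [ʒ] by rule 1.
/u/ (between /ʃ/ and /ɡ/): no rule targets it → [u].
/ɡ/ stays [ɡ].
/f/ (between /ɡ/ and /e/): rule 1 targets it, but not between two vowels → unchanged [f].
/e/ (between /f/ and /ʃ/): no rule targets it → [e].
/ʃ/ (between /e/ and /p/): rule 1 targets it, but not between two vowels → unchanged [ʃ].
Rule 2 applies to /p/ (between /ʃ/ and /u/: immediately before a stressed vowel) → [pʰ].
/u/ (word-final) is unaffected → [u].

[faʒuɡfeʃˈpʰu]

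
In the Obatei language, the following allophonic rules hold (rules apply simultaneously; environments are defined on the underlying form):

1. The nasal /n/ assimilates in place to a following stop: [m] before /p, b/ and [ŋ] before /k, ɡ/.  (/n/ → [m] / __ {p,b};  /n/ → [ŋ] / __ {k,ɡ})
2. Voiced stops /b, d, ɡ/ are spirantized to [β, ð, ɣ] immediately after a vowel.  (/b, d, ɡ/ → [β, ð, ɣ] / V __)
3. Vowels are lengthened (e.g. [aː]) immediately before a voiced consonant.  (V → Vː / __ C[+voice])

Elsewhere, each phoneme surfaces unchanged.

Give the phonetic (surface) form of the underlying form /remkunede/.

[reːmkuːneːðe]

/r/ (word-initial) is unaffected → [r].
/e/ — between /r/ and /m/, before a voiced consonant — surfaces as [eː] (rule 3).
/m/ — not in any rule's target class → [m].
/k/ (between /m/ and /u/): no rule targets it → [k].
Rule 3 applies to /u/ (between /k/ and /n/: before a voiced consonant) → [uː].
/n/ (between /u/ and /e/) fails the environment for rule 1, so it stays [n].
/e/ (between /n/ and /d/) occurs before a voiced consonant → [eː] by rule 3.
Rule 2 applies to /d/ (between /e/ and /e/: immediately after a vowel) → [ð].
/e/ — word-final; rule 3 does not apply here → [e].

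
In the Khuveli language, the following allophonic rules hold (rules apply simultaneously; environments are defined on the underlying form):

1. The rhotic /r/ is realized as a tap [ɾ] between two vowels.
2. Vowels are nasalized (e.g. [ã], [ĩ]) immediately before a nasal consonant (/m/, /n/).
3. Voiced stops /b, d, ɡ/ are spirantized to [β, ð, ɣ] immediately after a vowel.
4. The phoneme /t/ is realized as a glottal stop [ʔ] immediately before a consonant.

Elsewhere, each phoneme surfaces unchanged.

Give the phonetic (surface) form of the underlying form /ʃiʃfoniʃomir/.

[ʃiʃfõniʃõmir]

/i/ (between /ʃ/ and /ʃ/): rule 2 targets it, but not before a nasal consonant → unchanged [i].
/o/ (between /f/ and /n/) occurs before a nasal consonant → [õ] by rule 2.
/i/ (between /n/ and /ʃ/): rule 2 targets it, but not before a nasal consonant → unchanged [i].
/o/ — between /ʃ/ and /m/, before a nasal consonant — surfaces as [õ] (rule 2).
/i/ — between /m/ and /r/; rule 2 does not apply here → [i].
/r/ (word-final) is in the target of rule 1 but the environment (between two vowels) is not met → [r].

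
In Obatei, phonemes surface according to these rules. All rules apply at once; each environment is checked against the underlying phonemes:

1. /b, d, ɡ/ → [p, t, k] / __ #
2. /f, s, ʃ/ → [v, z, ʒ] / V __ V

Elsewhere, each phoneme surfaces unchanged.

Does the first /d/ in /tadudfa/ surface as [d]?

/d/ (between /a/ and /u/) is in the target of rule 1 but the environment (word-finally) is not met → [d].
The actual realization is [d], which matches [d].

Yes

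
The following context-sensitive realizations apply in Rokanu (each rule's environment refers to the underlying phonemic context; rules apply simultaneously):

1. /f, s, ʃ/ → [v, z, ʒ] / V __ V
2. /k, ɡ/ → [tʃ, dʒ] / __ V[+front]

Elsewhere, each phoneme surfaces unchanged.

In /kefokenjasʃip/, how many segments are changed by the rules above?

3

Segments that undergo a rule: /k/ → [tʃ] (rule 2); /f/ → [v] (rule 1); /k/ → [tʃ] (rule 2).
All other segments surface unchanged.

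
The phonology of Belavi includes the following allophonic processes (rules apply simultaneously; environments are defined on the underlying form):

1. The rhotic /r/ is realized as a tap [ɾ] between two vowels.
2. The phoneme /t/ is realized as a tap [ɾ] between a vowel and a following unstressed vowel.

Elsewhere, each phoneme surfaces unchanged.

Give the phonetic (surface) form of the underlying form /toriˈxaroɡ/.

[toɾiˈxaɾoɡ]

/t/ (word-initial) fails the environment for rule 2, so it stays [t].
/o/ — not in any rule's target class → [o].
/r/ (between /o/ and /i/) occurs between two vowels → [ɾ] by rule 1.
/i/ stays [i].
/x/ (between /i/ and /a/): no rule targets it → [x].
/a/ (between /x/ and /r/) is unaffected → [a].
/r/ (between /a/ and /o/): between two vowels, so rule 1 applies → [ɾ].
/o/ (between /r/ and /ɡ/) is unaffected → [o].
/ɡ/ (word-final): no rule targets it → [ɡ].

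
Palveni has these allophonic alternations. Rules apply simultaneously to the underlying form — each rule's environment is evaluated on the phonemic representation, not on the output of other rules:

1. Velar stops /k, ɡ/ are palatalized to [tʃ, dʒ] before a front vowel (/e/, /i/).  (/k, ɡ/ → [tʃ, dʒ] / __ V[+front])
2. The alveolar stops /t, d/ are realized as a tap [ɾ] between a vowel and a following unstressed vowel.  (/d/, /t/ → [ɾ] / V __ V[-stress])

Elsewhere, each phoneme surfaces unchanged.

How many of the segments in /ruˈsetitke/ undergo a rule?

2

Segments that undergo a rule: /t/ → [ɾ] (rule 2); /k/ → [tʃ] (rule 1).
All other segments surface unchanged.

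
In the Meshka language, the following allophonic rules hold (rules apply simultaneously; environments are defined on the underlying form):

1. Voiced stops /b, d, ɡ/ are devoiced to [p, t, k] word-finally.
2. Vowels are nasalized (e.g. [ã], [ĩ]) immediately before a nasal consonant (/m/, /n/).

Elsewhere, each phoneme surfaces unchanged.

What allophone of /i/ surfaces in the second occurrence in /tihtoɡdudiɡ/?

[i]

/i/ (between /d/ and /ɡ/) is in the target of rule 2 but the environment (before a nasal consonant) is not met → [i].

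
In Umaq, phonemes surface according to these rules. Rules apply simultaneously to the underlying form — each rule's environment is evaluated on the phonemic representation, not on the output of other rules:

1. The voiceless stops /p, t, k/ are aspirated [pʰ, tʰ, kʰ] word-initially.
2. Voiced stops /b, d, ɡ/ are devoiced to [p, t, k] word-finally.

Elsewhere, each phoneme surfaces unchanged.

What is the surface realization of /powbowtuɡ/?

[pʰowbowtuk]

/p/ (word-initial) occurs word-initially → [pʰ] by rule 1.
/o/ — not in any rule's target class → [o].
/w/ — not in any rule's target class → [w].
/b/ (between /w/ and /o/) fails the environment for rule 2, so it stays [b].
/o/ (between /b/ and /w/): no rule targets it → [o].
/w/ stays [w].
/t/ (between /w/ and /u/) is in the target of rule 1 but the environment (word-initially) is not met → [t].
/u/ (between /t/ and /ɡ/) is unaffected → [u].
/ɡ/ meets the environment for rule 2 (word-finally) → [k].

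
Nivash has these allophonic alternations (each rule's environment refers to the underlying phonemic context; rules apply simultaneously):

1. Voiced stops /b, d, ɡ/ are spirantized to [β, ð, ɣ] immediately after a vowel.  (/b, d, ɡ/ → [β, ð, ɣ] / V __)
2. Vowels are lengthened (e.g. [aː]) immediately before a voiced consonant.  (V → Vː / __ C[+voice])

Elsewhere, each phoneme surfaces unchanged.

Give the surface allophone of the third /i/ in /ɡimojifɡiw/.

/i/ (between /ɡ/ and /w/): before a voiced consonant, so rule 2 applies → [iː].

[iː]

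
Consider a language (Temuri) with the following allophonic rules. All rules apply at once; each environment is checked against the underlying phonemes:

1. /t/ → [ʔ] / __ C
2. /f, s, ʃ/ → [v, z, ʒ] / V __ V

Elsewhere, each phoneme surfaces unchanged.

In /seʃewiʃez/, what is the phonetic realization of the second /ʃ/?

[ʒ]

/ʃ/ (between /i/ and /e/): between two vowels, so rule 2 applies → [ʒ].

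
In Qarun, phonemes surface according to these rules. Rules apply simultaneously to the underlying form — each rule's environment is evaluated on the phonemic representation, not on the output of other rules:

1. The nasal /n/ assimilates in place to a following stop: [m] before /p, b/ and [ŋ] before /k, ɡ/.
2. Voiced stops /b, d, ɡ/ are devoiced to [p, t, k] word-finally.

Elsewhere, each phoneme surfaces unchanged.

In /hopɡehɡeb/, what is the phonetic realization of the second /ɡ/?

[ɡ]

/ɡ/ — between /h/ and /e/; rule 2 does not apply here → [ɡ].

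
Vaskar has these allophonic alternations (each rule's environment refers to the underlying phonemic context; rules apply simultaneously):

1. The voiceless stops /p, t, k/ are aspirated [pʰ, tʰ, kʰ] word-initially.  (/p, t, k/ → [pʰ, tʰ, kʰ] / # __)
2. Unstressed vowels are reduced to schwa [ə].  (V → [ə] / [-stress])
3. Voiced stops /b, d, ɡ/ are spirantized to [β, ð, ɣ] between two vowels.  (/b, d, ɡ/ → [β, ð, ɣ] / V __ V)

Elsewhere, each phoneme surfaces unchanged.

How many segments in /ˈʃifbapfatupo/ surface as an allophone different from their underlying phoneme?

Segments that undergo a rule: /a/ → [ə] (rule 2); /a/ → [ə] (rule 2); /u/ → [ə] (rule 2); /o/ → [ə] (rule 2).
All other segments surface unchanged.

4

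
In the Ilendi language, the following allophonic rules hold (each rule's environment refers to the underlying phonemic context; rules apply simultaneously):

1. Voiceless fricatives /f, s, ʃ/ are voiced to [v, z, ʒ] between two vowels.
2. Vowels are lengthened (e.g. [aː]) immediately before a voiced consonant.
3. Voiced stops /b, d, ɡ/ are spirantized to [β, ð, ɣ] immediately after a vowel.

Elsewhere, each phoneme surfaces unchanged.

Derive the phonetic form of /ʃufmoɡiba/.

[ʃufmoːɣiːβa]

/ʃ/ (word-initial): rule 1 targets it, but not between two vowels → unchanged [ʃ].
/u/ — between /ʃ/ and /f/; rule 2 does not apply here → [u].
/f/ (between /u/ and /m/) fails the environment for rule 1, so it stays [f].
/m/ (between /f/ and /o/) is unaffected → [m].
Rule 2 applies to /o/ (between /m/ and /ɡ/: before a voiced consonant) → [oː].
/ɡ/ (between /o/ and /i/): immediately after a vowel, so rule 3 applies → [ɣ].
/i/ meets the environment for rule 2 (before a voiced consonant) → [iː].
/b/ — between /i/ and /a/, immediately after a vowel — surfaces as [β] (rule 3).
/a/ — word-final; rule 2 does not apply here → [a].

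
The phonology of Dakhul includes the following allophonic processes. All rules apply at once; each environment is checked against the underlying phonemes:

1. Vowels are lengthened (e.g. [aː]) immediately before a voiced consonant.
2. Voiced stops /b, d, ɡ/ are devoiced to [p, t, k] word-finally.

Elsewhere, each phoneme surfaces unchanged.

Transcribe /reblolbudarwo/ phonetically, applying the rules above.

/r/ (word-initial) is unaffected → [r].
/e/ meets the environment for rule 1 (before a voiced consonant) → [eː].
/b/ — between /e/ and /l/; rule 2 does not apply here → [b].
/l/ (between /b/ and /o/) is unaffected → [l].
/o/ (between /l/ and /l/) occurs before a voiced consonant → [oː] by rule 1.
/l/ stays [l].
/b/ (between /l/ and /u/) is in the target of rule 2 but the environment (word-finally) is not met → [b].
/u/ (between /b/ and /d/): before a voiced consonant, so rule 1 applies → [uː].
/d/ — between /u/ and /a/; rule 2 does not apply here → [d].
/a/ (between /d/ and /r/) occurs before a voiced consonant → [aː] by rule 1.
/r/ stays [r].
/w/ (between /r/ and /o/): no rule targets it → [w].
/o/ (word-final) is in the target of rule 1 but the environment (before a voiced consonant) is not met → [o].

[reːbloːlbuːdaːrwo]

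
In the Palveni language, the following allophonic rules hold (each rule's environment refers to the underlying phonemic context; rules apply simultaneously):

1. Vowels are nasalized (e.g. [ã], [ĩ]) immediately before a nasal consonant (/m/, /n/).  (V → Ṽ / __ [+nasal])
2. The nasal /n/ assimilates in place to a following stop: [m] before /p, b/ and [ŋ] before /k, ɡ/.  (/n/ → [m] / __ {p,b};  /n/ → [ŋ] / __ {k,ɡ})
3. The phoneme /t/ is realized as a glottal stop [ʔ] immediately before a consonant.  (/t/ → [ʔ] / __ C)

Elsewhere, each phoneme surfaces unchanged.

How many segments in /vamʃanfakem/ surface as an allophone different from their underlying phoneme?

Segments that undergo a rule: /a/ → [ã] (rule 1); /a/ → [ã] (rule 1); /e/ → [ẽ] (rule 1).
All other segments surface unchanged.

3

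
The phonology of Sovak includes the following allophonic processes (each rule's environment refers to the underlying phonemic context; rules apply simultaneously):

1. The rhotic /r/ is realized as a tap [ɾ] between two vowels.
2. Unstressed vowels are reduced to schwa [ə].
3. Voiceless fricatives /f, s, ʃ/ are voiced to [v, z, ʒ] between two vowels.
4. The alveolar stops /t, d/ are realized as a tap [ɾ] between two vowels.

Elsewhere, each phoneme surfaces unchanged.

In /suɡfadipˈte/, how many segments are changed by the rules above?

4

Segments that undergo a rule: /u/ → [ə] (rule 2); /a/ → [ə] (rule 2); /d/ → [ɾ] (rule 4); /i/ → [ə] (rule 2).
All other segments surface unchanged.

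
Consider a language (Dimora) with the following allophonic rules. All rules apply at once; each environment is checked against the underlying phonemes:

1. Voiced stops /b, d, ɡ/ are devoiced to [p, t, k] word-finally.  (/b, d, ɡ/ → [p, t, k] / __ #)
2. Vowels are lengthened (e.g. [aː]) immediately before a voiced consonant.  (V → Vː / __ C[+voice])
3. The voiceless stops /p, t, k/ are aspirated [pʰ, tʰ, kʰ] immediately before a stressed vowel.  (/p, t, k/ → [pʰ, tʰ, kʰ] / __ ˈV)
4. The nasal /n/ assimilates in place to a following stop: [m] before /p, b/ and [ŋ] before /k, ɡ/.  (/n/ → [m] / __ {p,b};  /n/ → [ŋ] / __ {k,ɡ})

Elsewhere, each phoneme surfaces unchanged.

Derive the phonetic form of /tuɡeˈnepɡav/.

/t/ (word-initial): rule 3 targets it, but not immediately before a stressed vowel → unchanged [t].
/u/ (between /t/ and /ɡ/): before a voiced consonant, so rule 2 applies → [uː].
/ɡ/ (between /u/ and /e/) fails the environment for rule 1, so it stays [ɡ].
Rule 2 applies to /e/ (between /ɡ/ and /n/: before a voiced consonant) → [eː].
/n/ — between /e/ and /e/; rule 4 does not apply here → [n].
/e/ (between /n/ and /p/) is in the target of rule 2 but the environment (before a voiced consonant) is not met → [e].
/p/ (between /e/ and /ɡ/): rule 3 targets it, but not immediately before a stressed vowel → unchanged [p].
/ɡ/ (between /p/ and /a/) is in the target of rule 1 but the environment (word-finally) is not met → [ɡ].
/a/ meets the environment for rule 2 (before a voiced consonant) → [aː].

[tuːɡeːˈnepɡaːv]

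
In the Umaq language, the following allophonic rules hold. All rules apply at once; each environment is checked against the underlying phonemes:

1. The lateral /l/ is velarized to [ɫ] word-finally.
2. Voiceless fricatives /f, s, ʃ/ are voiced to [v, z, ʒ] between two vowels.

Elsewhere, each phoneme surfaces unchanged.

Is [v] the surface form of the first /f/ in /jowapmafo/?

Yes

Rule 2 applies to /f/ (between /a/ and /o/: between two vowels) → [v].
The actual realization is [v], which matches [v].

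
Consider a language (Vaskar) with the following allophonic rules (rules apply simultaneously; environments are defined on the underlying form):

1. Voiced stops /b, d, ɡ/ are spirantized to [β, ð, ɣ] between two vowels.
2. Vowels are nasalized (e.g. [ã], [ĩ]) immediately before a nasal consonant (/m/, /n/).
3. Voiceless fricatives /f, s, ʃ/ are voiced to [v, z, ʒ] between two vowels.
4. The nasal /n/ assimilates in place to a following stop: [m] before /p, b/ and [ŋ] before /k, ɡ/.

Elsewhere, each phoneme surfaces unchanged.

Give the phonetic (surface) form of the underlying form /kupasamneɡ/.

[kupazãmneɡ]

/u/ — between /k/ and /p/; rule 2 does not apply here → [u].
/a/ (between /p/ and /s/): rule 2 targets it, but not before a nasal consonant → unchanged [a].
/s/ meets the environment for rule 3 (between two vowels) → [z].
/a/ (between /s/ and /m/): before a nasal consonant, so rule 2 applies → [ã].
/n/ (between /m/ and /e/): rule 4 targets it, but not before a labial or velar stop → unchanged [n].
/e/ (between /n/ and /ɡ/): rule 2 targets it, but not before a nasal consonant → unchanged [e].
/ɡ/ — word-final; rule 1 does not apply here → [ɡ].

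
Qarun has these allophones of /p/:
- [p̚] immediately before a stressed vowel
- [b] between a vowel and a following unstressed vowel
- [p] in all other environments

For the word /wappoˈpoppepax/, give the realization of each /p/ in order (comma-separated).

[p], [p], [p̚], [p], [p], [b]

Occurrence 1 (position 3): no conditioning environment matches → elsewhere allophone [p].
Occurrence 2 (position 4): no conditioning environment matches → elsewhere allophone [p].
Occurrence 3 (position 6): immediately before a stressed vowel → [p̚].
Occurrence 4 (position 8): no conditioning environment matches → elsewhere allophone [p].
Occurrence 5 (position 9): no conditioning environment matches → elsewhere allophone [p].
Occurrence 6 (position 11): between a vowel and a following unstressed vowel → [b].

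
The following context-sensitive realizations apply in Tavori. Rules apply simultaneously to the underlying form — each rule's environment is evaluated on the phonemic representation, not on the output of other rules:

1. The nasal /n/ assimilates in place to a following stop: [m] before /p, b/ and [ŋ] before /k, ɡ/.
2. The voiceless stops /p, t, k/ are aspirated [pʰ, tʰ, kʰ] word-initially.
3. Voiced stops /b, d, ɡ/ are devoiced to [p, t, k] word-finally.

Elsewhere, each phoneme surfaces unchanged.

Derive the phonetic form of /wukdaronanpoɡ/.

[wukdaronampok]

/w/ stays [w].
/u/ — not in any rule's target class → [u].
/k/ (between /u/ and /d/) is in the target of rule 2 but the environment (word-initially) is not met → [k].
/d/ (between /k/ and /a/) fails the environment for rule 3, so it stays [d].
/a/ (between /d/ and /r/) is unaffected → [a].
/r/ (between /a/ and /o/) is unaffected → [r].
/o/ (between /r/ and /n/): no rule targets it → [o].
/n/ (between /o/ and /a/): rule 1 targets it, but not before a labial or velar stop → unchanged [n].
/a/ stays [a].
/n/ — between /a/ and /p/, before a labial or velar stop — surfaces as [m] (rule 1).
/p/ (between /n/ and /o/) fails the environment for rule 2, so it stays [p].
/o/ (between /p/ and /ɡ/): no rule targets it → [o].
Rule 3 applies to /ɡ/ (word-final: word-finally) → [k].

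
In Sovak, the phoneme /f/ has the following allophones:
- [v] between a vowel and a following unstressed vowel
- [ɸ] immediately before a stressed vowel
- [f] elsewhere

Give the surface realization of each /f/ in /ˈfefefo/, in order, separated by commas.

[ɸ], [v], [v]

Occurrence 1 (position 1): immediately before a stressed vowel → [ɸ].
Occurrence 2 (position 3): between a vowel and a following unstressed vowel → [v].
Occurrence 3 (position 5): between a vowel and a following unstressed vowel → [v].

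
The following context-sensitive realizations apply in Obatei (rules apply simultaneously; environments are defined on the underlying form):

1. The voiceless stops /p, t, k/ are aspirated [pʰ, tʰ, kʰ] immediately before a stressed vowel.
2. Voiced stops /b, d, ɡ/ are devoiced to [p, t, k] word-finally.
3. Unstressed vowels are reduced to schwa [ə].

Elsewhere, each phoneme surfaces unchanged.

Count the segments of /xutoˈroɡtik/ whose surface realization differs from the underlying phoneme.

3

Segments that undergo a rule: /u/ → [ə] (rule 3); /o/ → [ə] (rule 3); /i/ → [ə] (rule 3).
All other segments surface unchanged.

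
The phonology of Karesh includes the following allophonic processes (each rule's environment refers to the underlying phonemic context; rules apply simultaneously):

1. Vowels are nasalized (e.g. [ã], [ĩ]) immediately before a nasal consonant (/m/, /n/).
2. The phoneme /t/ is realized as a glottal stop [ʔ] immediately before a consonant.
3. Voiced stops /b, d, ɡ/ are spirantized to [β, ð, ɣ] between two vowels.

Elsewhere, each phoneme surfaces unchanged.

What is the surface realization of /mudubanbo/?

/m/ (word-initial) is unaffected → [m].
/u/ (between /m/ and /d/): rule 1 targets it, but not before a nasal consonant → unchanged [u].
/d/ (between /u/ and /u/): between two vowels, so rule 3 applies → [ð].
/u/ (between /d/ and /b/) fails the environment for rule 1, so it stays [u].
/b/ (between /u/ and /a/): between two vowels, so rule 3 applies → [β].
/a/ (between /b/ and /n/): before a nasal consonant, so rule 1 applies → [ã].
/n/ — not in any rule's target class → [n].
/b/ (between /n/ and /o/) is in the target of rule 3 but the environment (between two vowels) is not met → [b].
/o/ (word-final) fails the environment for rule 1, so it stays [o].

[muðuβãnbo]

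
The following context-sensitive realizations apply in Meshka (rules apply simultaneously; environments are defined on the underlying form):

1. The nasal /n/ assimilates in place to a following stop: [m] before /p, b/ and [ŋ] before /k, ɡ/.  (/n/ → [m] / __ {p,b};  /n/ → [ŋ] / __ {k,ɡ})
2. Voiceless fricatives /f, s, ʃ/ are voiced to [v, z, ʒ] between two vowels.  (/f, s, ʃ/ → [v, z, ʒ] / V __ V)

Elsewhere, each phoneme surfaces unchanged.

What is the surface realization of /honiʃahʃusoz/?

/n/ (between /o/ and /i/): rule 1 targets it, but not before a labial or velar stop → unchanged [n].
/ʃ/ meets the environment for rule 2 (between two vowels) → [ʒ].
/ʃ/ (between /h/ and /u/) is in the target of rule 2 but the environment (between two vowels) is not met → [ʃ].
/s/ — between /u/ and /o/, between two vowels — surfaces as [z] (rule 2).

[honiʒahʃuzoz]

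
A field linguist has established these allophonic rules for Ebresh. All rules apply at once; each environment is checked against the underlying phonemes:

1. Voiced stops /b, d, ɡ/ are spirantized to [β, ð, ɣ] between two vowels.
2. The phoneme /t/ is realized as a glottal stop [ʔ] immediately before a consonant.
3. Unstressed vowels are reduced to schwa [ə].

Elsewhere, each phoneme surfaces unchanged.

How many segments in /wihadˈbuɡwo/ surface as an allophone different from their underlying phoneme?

Segments that undergo a rule: /i/ → [ə] (rule 3); /a/ → [ə] (rule 3); /o/ → [ə] (rule 3).
All other segments surface unchanged.

3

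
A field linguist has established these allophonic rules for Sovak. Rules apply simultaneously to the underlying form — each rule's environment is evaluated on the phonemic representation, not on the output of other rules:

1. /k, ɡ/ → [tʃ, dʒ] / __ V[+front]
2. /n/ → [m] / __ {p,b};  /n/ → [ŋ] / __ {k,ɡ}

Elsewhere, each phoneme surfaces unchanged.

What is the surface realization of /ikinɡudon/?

[itʃiŋɡudon]

/i/ — not in any rule's target class → [i].
/k/ (between /i/ and /i/) occurs before a front vowel → [tʃ] by rule 1.
/i/ — not in any rule's target class → [i].
/n/ meets the environment for rule 2 (before a labial or velar stop) → [ŋ].
/ɡ/ (between /n/ and /u/) is in the target of rule 1 but the environment (before a front vowel) is not met → [ɡ].
/u/ (between /ɡ/ and /d/): no rule targets it → [u].
/d/ — not in any rule's target class → [d].
/o/ stays [o].
/n/ — word-final; rule 2 does not apply here → [n].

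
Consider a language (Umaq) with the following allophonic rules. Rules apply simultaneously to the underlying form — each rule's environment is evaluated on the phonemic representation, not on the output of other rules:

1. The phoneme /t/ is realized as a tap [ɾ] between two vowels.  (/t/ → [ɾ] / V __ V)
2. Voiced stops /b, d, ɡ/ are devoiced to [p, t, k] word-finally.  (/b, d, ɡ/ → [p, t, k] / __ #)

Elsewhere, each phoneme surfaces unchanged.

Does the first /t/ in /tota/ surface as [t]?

Yes

/t/ — word-initial; rule 1 does not apply here → [t].
The actual realization is [t], which matches [t].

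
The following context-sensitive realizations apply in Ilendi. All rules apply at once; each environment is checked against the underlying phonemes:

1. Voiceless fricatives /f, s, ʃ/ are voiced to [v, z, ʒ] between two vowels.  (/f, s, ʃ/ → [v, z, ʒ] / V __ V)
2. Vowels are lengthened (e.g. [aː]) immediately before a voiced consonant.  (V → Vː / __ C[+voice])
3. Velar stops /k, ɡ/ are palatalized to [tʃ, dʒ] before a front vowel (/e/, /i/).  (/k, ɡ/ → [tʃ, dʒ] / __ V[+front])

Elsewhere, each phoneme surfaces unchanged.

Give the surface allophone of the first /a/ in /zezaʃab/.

[a]

/a/ (between /z/ and /ʃ/): rule 2 targets it, but not before a voiced consonant → unchanged [a].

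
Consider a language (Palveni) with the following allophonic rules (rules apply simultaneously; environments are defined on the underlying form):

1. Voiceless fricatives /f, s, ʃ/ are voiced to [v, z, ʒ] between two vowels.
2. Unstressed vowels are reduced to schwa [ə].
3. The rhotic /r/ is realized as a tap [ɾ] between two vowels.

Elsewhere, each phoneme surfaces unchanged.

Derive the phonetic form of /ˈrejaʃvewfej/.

[ˈrejəʃvəwfəj]

/r/ (word-initial): rule 3 targets it, but not between two vowels → unchanged [r].
/e/ (between /r/ and /j/) fails the environment for rule 2, so it stays [e].
/j/ — not in any rule's target class → [j].
Rule 2 applies to /a/ (between /j/ and /ʃ/: in an unstressed syllable) → [ə].
/ʃ/ (between /a/ and /v/) fails the environment for rule 1, so it stays [ʃ].
/v/ (between /ʃ/ and /e/): no rule targets it → [v].
/e/ — between /v/ and /w/, in an unstressed syllable — surfaces as [ə] (rule 2).
/w/ — not in any rule's target class → [w].
/f/ (between /w/ and /e/): rule 1 targets it, but not between two vowels → unchanged [f].
/e/ (between /f/ and /j/) occurs in an unstressed syllable → [ə] by rule 2.
/j/ — not in any rule's target class → [j].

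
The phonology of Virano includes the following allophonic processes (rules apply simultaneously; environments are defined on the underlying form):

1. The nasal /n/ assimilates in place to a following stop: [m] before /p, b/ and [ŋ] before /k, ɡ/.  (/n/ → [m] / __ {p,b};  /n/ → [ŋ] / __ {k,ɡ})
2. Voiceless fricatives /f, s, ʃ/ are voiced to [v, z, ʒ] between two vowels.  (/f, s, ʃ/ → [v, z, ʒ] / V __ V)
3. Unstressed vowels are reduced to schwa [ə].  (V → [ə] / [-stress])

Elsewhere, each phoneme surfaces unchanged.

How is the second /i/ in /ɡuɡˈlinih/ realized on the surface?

/i/ (between /n/ and /h/): in an unstressed syllable, so rule 3 applies → [ə].

[ə]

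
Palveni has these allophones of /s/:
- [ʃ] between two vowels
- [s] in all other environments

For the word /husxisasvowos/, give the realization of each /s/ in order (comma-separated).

[s], [ʃ], [s], [s]

Occurrence 1 (position 3): no conditioning environment matches → elsewhere allophone [s].
Occurrence 2 (position 6): between two vowels → [ʃ].
Occurrence 3 (position 8): no conditioning environment matches → elsewhere allophone [s].
Occurrence 4 (position 13): no conditioning environment matches → elsewhere allophone [s].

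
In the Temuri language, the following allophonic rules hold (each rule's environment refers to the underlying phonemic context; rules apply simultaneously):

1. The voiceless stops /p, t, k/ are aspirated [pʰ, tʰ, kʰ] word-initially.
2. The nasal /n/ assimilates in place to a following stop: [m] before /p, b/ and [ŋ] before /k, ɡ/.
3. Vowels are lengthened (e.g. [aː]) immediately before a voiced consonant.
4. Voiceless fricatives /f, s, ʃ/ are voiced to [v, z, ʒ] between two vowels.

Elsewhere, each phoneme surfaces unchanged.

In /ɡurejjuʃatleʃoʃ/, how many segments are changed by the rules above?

4

Segments that undergo a rule: /u/ → [uː] (rule 3); /e/ → [eː] (rule 3); /ʃ/ → [ʒ] (rule 4); /ʃ/ → [ʒ] (rule 4).
All other segments surface unchanged.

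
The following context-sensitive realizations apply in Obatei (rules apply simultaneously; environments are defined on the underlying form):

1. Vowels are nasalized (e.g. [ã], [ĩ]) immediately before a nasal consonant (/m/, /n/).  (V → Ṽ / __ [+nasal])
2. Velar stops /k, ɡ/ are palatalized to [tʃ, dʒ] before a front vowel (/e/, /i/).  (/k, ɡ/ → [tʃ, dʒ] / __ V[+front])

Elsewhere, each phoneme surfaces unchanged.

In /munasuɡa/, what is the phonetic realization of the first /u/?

[ũ]

/u/ (between /m/ and /n/) occurs before a nasal consonant → [ũ] by rule 1.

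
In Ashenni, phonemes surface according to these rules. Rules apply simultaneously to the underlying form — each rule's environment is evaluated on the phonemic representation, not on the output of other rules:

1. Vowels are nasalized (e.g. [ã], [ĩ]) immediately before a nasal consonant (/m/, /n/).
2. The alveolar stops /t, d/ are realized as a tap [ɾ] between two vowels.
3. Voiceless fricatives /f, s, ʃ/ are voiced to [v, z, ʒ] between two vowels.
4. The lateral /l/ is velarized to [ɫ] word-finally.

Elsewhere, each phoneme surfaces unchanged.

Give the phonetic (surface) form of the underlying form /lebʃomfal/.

[lebʃõmfaɫ]

/l/ (word-initial): rule 4 targets it, but not word-finally → unchanged [l].
/e/ — between /l/ and /b/; rule 1 does not apply here → [e].
/b/ (between /e/ and /ʃ/): no rule targets it → [b].
/ʃ/ — between /b/ and /o/; rule 3 does not apply here → [ʃ].
/o/ meets the environment for rule 1 (before a nasal consonant) → [õ].
/m/ — not in any rule's target class → [m].
/f/ — between /m/ and /a/; rule 3 does not apply here → [f].
/a/ — between /f/ and /l/; rule 1 does not apply here → [a].
/l/ (word-final): word-finally, so rule 4 applies → [ɫ].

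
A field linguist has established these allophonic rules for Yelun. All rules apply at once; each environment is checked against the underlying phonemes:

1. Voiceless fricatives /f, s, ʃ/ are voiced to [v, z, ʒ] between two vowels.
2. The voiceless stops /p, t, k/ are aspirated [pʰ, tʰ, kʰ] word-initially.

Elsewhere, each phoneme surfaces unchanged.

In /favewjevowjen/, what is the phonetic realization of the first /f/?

[f]

/f/ (word-initial): rule 1 targets it, but not between two vowels → unchanged [f].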